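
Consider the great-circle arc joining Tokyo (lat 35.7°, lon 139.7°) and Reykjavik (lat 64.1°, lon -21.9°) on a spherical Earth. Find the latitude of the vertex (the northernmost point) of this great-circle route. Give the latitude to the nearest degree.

≈ 83°

The great circle lies in the plane with unit normal n̂ = (p₁ × p₂)/|p₁ × p₂|.
Here n̂_z ≈ -0.114; the vertex latitude is φ_max = arccos|n̂_z| ≈ 83.5°.
Check via Clairaut: cos φ_max = |cos φ₁| · sin C = cos(35.7°)·sin(8.1°) ≈ 0.114, again giving ≈ 83.5°.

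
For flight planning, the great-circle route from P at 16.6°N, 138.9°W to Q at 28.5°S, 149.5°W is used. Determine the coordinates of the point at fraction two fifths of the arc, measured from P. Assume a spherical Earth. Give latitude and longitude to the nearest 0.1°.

Write both endpoints as unit vectors p₁, p₂ with components (cos φ cos λ, cos φ sin λ, sin φ).
The central angle between the endpoints is δ = arccos(p₁·p₂) ≈ 0.807 rad (46.3°).
Interpolate at f = 2/5 with slerp weights a = sin((1−f)δ)/sin δ ≈ 0.645, b = sin(fδ)/sin δ ≈ 0.439.
p = a·p₁ + b·p₂ ≈ (-0.798, -0.602, -0.025); φ = arcsin(p_z) ≈ -1.46°, λ = atan2(p_y, p_x) ≈ -142.97°.

≈ 1.5°S, 143.0°W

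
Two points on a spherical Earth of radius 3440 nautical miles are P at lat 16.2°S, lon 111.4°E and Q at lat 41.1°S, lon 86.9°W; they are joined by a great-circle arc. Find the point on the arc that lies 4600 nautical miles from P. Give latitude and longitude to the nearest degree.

Convert each endpoint to a unit vector on the sphere (x = cos φ cos λ, y = cos φ sin λ, z = sin φ).
The central angle between the endpoints is δ = arccos(p₁·p₂) ≈ 2.099 rad (120.2°). The total great-circle distance is δ·R ≈ 2.099 × 3440 ≈ 7219 nmi, so the target fraction is f = 4600/7219 ≈ 0.637.
Interpolate at f ≈ 0.637 with slerp weights a = sin((1−f)δ)/sin δ ≈ 0.799, b = sin(fδ)/sin δ ≈ 1.126.
p = a·p₁ + b·p₂ ≈ (-0.234, -0.133, -0.963); φ = arcsin(p_z) ≈ -74.38°, λ = atan2(p_y, p_x) ≈ -150.32°.

≈ lat 74°S, lon 150°W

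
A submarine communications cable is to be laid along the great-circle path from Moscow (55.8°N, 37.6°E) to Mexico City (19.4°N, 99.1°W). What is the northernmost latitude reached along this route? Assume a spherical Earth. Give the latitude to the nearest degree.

≈ 69°N

The great circle lies in the plane with unit normal n̂ = (p₁ × p₂)/|p₁ × p₂|.
Here n̂_z ≈ -0.366; the vertex latitude is φ_max = arccos|n̂_z| ≈ 68.5°.
Check via Clairaut: cos φ_max = |cos φ₁| · sin C = cos(55.8°)·sin(40.6°) ≈ 0.366, again giving ≈ 68.5°.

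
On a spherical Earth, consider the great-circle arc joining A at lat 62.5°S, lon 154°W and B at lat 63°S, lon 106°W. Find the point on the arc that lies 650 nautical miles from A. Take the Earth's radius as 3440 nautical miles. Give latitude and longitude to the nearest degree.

≈ lat 65°S, lon 130°W

Write both endpoints as unit vectors p₁, p₂ with components (cos φ cos λ, cos φ sin λ, sin φ).
The central angle between the endpoints is δ = arccos(p₁·p₂) ≈ 0.375 rad (21.5°). The total great-circle distance is δ·R ≈ 0.375 × 3440 ≈ 1289 nmi, so the target fraction is f = 650/1289 ≈ 0.504.
Interpolate at f ≈ 0.504 with slerp weights a = sin((1−f)δ)/sin δ ≈ 0.505, b = sin(fδ)/sin δ ≈ 0.513.
p = a·p₁ + b·p₂ ≈ (-0.274, -0.326, -0.905); φ = arcsin(p_z) ≈ -64.80°, λ = atan2(p_y, p_x) ≈ -130.00°.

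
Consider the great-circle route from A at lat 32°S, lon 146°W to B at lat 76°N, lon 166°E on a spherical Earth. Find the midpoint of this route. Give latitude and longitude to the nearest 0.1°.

The haversine formula gives a central angle δ ≈ 1.957 rad (112.1°) between the endpoints.
Interpolate at f = 1/2 with slerp weights a = sin((1−f)δ)/sin δ ≈ 0.896, b = sin(fδ)/sin δ ≈ 0.896.
p = a·p₁ + b·p₂ ≈ (-0.840, -0.372, 0.394); φ = arcsin(p_z) ≈ 23.23°, λ = atan2(p_y, p_x) ≈ -156.09°.

≈ lat 23.2°N, lon 156.1°W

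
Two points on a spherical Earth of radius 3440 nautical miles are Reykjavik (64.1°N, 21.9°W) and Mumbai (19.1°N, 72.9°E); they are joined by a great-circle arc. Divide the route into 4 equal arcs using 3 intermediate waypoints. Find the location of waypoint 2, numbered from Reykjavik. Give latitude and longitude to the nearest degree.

≈ (51°N, 47°E)

Convert each endpoint to a unit vector on the sphere (x = cos φ cos λ, y = cos φ sin λ, z = sin φ).
The central angle between the endpoints is δ = arccos(p₁·p₂) ≈ 1.308 rad (74.9°).
Interpolate at f = 2/4 with slerp weights a = sin((1−f)δ)/sin δ ≈ 0.630, b = sin(fδ)/sin δ ≈ 0.630.
p = a·p₁ + b·p₂ ≈ (0.430, 0.466, 0.773); φ = arcsin(p_z) ≈ 50.61°, λ = atan2(p_y, p_x) ≈ 47.30°.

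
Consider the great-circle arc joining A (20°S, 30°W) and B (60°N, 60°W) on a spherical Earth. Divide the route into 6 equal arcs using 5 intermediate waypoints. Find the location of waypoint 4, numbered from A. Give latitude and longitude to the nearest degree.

From cos δ = sin φ₁ sin φ₂ + cos φ₁ cos φ₂ cos Δλ, the central angle is δ ≈ 1.460 rad (83.6°).
Interpolate at f = 4/6 with slerp weights a = sin((1−f)δ)/sin δ ≈ 0.471, b = sin(fδ)/sin δ ≈ 0.832.
p = a·p₁ + b·p₂ ≈ (0.591, -0.581, 0.559); φ = arcsin(p_z) ≈ 34.02°, λ = atan2(p_y, p_x) ≈ -44.53°.

≈ (34°N, 45°W)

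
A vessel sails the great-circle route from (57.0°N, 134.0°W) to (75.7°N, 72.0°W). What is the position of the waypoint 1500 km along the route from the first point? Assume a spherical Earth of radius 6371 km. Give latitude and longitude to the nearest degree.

Write both endpoints as unit vectors p₁, p₂ with components (cos φ cos λ, cos φ sin λ, sin φ).
The central angle between the endpoints is δ = arccos(p₁·p₂) ≈ 0.504 rad (28.9°). The total great-circle distance is δ·R ≈ 0.504 × 6371 ≈ 3209 km, so the target fraction is f = 1500/3209 ≈ 0.467.
Interpolate at f ≈ 0.467 with slerp weights a = sin((1−f)δ)/sin δ ≈ 0.549, b = sin(fδ)/sin δ ≈ 0.483.
p = a·p₁ + b·p₂ ≈ (-0.171, -0.329, 0.929); φ = arcsin(p_z) ≈ 68.26°, λ = atan2(p_y, p_x) ≈ -117.47°.

≈ (68°N, 117°W)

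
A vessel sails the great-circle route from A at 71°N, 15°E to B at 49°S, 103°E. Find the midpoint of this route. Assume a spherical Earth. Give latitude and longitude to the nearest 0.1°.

Convert each endpoint to a unit vector on the sphere (x = cos φ cos λ, y = cos φ sin λ, z = sin φ).
The central angle between the endpoints is δ = arccos(p₁·p₂) ≈ 2.355 rad (134.9°).
Interpolate at f = 1/2 with slerp weights a = sin((1−f)δ)/sin δ ≈ 1.304, b = sin(fδ)/sin δ ≈ 1.304.
p = a·p₁ + b·p₂ ≈ (0.218, 0.944, 0.249); φ = arcsin(p_z) ≈ 14.41°, λ = atan2(p_y, p_x) ≈ 77.01°.

≈ 14.4°N, 77.0°E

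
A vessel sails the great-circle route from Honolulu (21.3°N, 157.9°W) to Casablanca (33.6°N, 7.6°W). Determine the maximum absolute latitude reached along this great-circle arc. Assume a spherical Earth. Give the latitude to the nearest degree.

The great circle lies in the plane with unit normal n̂ = (p₁ × p₂)/|p₁ × p₂|.
Here n̂_z ≈ +0.436; the vertex latitude is φ_max = arccos|n̂_z| ≈ 64.1°.
Check via Clairaut: cos φ_max = |cos φ₁| · sin C = cos(21.3°)·sin(27.9°) ≈ 0.436, again giving ≈ 64.1°.

≈ 64°N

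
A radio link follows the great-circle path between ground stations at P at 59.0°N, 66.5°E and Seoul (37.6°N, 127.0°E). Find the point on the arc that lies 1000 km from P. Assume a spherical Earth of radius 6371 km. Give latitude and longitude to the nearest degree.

≈ 58°N, 83°E

Convert each endpoint to a unit vector on the sphere (x = cos φ cos λ, y = cos φ sin λ, z = sin φ).
The central angle between the endpoints is δ = arccos(p₁·p₂) ≈ 0.761 rad (43.6°). The total great-circle distance is δ·R ≈ 0.761 × 6371 ≈ 4850 km, so the target fraction is f = 1000/4850 ≈ 0.206.
Interpolate at f ≈ 0.206 with slerp weights a = sin((1−f)δ)/sin δ ≈ 0.824, b = sin(fδ)/sin δ ≈ 0.227.
p = a·p₁ + b·p₂ ≈ (0.061, 0.532, 0.844); φ = arcsin(p_z) ≈ 57.59°, λ = atan2(p_y, p_x) ≈ 83.45°.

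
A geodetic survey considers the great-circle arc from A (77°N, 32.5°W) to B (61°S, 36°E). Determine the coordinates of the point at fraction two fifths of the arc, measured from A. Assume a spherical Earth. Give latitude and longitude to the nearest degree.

From cos δ = sin φ₁ sin φ₂ + cos φ₁ cos φ₂ cos Δλ, the central angle is δ ≈ 2.519 rad (144.3°).
Interpolate at f = 2/5 with slerp weights a = sin((1−f)δ)/sin δ ≈ 1.711, b = sin(fδ)/sin δ ≈ 1.449.
p = a·p₁ + b·p₂ ≈ (0.893, 0.206, 0.400); φ = arcsin(p_z) ≈ 23.56°, λ = atan2(p_y, p_x) ≈ 13.00°.

≈ (24°N, 13°E)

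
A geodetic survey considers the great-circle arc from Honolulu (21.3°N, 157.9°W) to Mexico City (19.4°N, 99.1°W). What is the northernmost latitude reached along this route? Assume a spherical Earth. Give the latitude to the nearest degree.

≈ 23°N

The great circle lies in the plane with unit normal n̂ = (p₁ × p₂)/|p₁ × p₂|.
Here n̂_z ≈ +0.919; the vertex latitude is φ_max = arccos|n̂_z| ≈ 23.2°.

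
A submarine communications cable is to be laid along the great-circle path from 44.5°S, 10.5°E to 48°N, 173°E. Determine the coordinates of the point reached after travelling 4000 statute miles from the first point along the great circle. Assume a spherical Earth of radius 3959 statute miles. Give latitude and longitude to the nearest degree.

≈ 8°S, 63°E

From cos δ = sin φ₁ sin φ₂ + cos φ₁ cos φ₂ cos Δλ, the central angle is δ ≈ 2.922 rad (167.4°). The total great-circle distance is δ·R ≈ 2.922 × 3959 ≈ 11569 mi, so the target fraction is f = 4000/11569 ≈ 0.346.
Interpolate at f ≈ 0.346 with slerp weights a = sin((1−f)δ)/sin δ ≈ 4.331, b = sin(fδ)/sin δ ≈ 3.893.
p = a·p₁ + b·p₂ ≈ (0.452, 0.880, -0.143); φ = arcsin(p_z) ≈ -8.21°, λ = atan2(p_y, p_x) ≈ 62.82°.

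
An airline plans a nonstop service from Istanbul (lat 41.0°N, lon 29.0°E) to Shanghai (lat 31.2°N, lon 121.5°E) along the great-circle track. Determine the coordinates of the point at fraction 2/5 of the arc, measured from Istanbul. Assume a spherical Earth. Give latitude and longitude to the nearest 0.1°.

Convert each endpoint to a unit vector on the sphere (x = cos φ cos λ, y = cos φ sin λ, z = sin φ).
The central angle between the endpoints is δ = arccos(p₁·p₂) ≈ 1.254 rad (71.8°).
Interpolate at f = 2/5 with slerp weights a = sin((1−f)δ)/sin δ ≈ 0.719, b = sin(fδ)/sin δ ≈ 0.506.
p = a·p₁ + b·p₂ ≈ (0.249, 0.632, 0.734); φ = arcsin(p_z) ≈ 47.21°, λ = atan2(p_y, p_x) ≈ 68.54°.

≈ lat 47.2°N, lon 68.5°E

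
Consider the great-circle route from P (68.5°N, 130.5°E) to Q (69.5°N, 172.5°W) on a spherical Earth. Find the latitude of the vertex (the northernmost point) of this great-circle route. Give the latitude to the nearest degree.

The great circle lies in the plane with unit normal n̂ = (p₁ × p₂)/|p₁ × p₂|.
Here n̂_z ≈ +0.319; the vertex latitude is φ_max = arccos|n̂_z| ≈ 71.4°.
Check via Clairaut: cos φ_max = |cos φ₁| · sin C = cos(68.5°)·sin(60.6°) ≈ 0.319, again giving ≈ 71.4°.

≈ 71°N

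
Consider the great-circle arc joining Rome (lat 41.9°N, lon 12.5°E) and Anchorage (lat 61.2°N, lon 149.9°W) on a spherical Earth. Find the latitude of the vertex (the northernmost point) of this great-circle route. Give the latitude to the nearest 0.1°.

The great circle lies in the plane with unit normal n̂ = (p₁ × p₂)/|p₁ × p₂|.
Here n̂_z ≈ -0.112; the vertex latitude is φ_max = arccos|n̂_z| ≈ 83.6°.

≈ 83.6°N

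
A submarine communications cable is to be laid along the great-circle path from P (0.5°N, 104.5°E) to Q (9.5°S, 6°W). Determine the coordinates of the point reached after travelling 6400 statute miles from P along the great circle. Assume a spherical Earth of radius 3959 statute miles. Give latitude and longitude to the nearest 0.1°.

≈ (10.0°S, 11.9°E)

The haversine formula gives a central angle δ ≈ 1.925 rad (110.3°) between the endpoints. The total great-circle distance is δ·R ≈ 1.925 × 3959 ≈ 7621 mi, so the target fraction is f = 6400/7621 ≈ 0.840.
Interpolate at f ≈ 0.840 with slerp weights a = sin((1−f)δ)/sin δ ≈ 0.324, b = sin(fδ)/sin δ ≈ 1.065.
p = a·p₁ + b·p₂ ≈ (0.964, 0.204, -0.173); φ = arcsin(p_z) ≈ -9.96°, λ = atan2(p_y, p_x) ≈ 11.93°.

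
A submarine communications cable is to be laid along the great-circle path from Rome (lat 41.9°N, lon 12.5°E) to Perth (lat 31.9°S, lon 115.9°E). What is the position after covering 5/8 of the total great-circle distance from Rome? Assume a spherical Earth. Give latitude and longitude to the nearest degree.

Write both endpoints as unit vectors p₁, p₂ with components (cos φ cos λ, cos φ sin λ, sin φ).
The central angle between the endpoints is δ = arccos(p₁·p₂) ≈ 2.094 rad (120.0°).
Interpolate at f = 5/8 with slerp weights a = sin((1−f)δ)/sin δ ≈ 0.816, b = sin(fδ)/sin δ ≈ 1.115.
p = a·p₁ + b·p₂ ≈ (0.180, 0.983, -0.044); φ = arcsin(p_z) ≈ -2.53°, λ = atan2(p_y, p_x) ≈ 79.65°.

≈ lat 3°S, lon 80°E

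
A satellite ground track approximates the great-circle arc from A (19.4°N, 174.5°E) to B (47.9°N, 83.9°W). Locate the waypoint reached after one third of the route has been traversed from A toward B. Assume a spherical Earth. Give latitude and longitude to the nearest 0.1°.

≈ (38.5°N, 162.3°W)

Convert each endpoint to a unit vector on the sphere (x = cos φ cos λ, y = cos φ sin λ, z = sin φ).
The central angle between the endpoints is δ = arccos(p₁·p₂) ≈ 1.451 rad (83.1°).
Interpolate at f = 1/3 with slerp weights a = sin((1−f)δ)/sin δ ≈ 0.829, b = sin(fδ)/sin δ ≈ 0.468.
p = a·p₁ + b·p₂ ≈ (-0.745, -0.237, 0.623); φ = arcsin(p_z) ≈ 38.54°, λ = atan2(p_y, p_x) ≈ -162.34°.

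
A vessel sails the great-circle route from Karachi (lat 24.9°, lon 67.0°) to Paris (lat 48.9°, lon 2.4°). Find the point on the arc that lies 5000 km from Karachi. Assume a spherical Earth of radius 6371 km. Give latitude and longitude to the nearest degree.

Write both endpoints as unit vectors p₁, p₂ with components (cos φ cos λ, cos φ sin λ, sin φ).
The central angle between the endpoints is δ = arccos(p₁·p₂) ≈ 0.961 rad (55.0°). The total great-circle distance is δ·R ≈ 0.961 × 6371 ≈ 6120 km, so the target fraction is f = 5000/6120 ≈ 0.817.
Interpolate at f ≈ 0.817 with slerp weights a = sin((1−f)δ)/sin δ ≈ 0.213, b = sin(fδ)/sin δ ≈ 0.862.
p = a·p₁ + b·p₂ ≈ (0.642, 0.202, 0.740); φ = arcsin(p_z) ≈ 47.70°, λ = atan2(p_y, p_x) ≈ 17.46°.

≈ lat 48°, lon 17°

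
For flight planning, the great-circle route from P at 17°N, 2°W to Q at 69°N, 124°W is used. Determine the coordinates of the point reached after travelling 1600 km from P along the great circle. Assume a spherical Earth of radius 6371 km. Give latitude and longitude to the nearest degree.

From cos δ = sin φ₁ sin φ₂ + cos φ₁ cos φ₂ cos Δλ, the central angle is δ ≈ 1.479 rad (84.8°). The total great-circle distance is δ·R ≈ 1.479 × 6371 ≈ 9425 km, so the target fraction is f = 1600/9425 ≈ 0.170.
Interpolate at f ≈ 0.170 with slerp weights a = sin((1−f)δ)/sin δ ≈ 0.946, b = sin(fδ)/sin δ ≈ 0.250.
p = a·p₁ + b·p₂ ≈ (0.854, -0.106, 0.510); φ = arcsin(p_z) ≈ 30.63°, λ = atan2(p_y, p_x) ≈ -7.06°.

≈ 31°N, 7°W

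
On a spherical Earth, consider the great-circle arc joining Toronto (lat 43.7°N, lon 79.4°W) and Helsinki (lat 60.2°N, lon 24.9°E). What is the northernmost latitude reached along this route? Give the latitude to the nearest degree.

The great circle lies in the plane with unit normal n̂ = (p₁ × p₂)/|p₁ × p₂|.
Here n̂_z ≈ +0.405; the vertex latitude is φ_max = arccos|n̂_z| ≈ 66.1°.

≈ 66°N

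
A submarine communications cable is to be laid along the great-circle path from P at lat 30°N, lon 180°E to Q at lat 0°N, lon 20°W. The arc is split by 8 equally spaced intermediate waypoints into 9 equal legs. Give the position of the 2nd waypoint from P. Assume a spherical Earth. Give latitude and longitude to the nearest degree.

≈ lat 53°N, lon 149°W

Convert each endpoint to a unit vector on the sphere (x = cos φ cos λ, y = cos φ sin λ, z = sin φ).
The central angle between the endpoints is δ = arccos(p₁·p₂) ≈ 2.521 rad (144.5°).
Interpolate at f = 2/9 with slerp weights a = sin((1−f)δ)/sin δ ≈ 1.591, b = sin(fδ)/sin δ ≈ 0.914.
p = a·p₁ + b·p₂ ≈ (-0.519, -0.313, 0.796); φ = arcsin(p_z) ≈ 52.72°, λ = atan2(p_y, p_x) ≈ -148.91°.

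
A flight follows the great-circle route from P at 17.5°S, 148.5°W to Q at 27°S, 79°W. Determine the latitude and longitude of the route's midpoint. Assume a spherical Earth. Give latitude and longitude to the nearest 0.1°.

From cos δ = sin φ₁ sin φ₂ + cos φ₁ cos φ₂ cos Δλ, the central angle is δ ≈ 1.122 rad (64.3°).
Interpolate at f = 1/2 with slerp weights a = sin((1−f)δ)/sin δ ≈ 0.590, b = sin(fδ)/sin δ ≈ 0.590.
p = a·p₁ + b·p₂ ≈ (-0.380, -0.811, -0.446); φ = arcsin(p_z) ≈ -26.46°, λ = atan2(p_y, p_x) ≈ -115.10°.

≈ 26.5°S, 115.1°W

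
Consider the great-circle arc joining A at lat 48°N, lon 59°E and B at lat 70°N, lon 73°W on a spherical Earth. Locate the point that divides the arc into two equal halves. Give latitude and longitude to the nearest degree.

≈ lat 73°N, lon 29°E

Write both endpoints as unit vectors p₁, p₂ with components (cos φ cos λ, cos φ sin λ, sin φ).
The central angle between the endpoints is δ = arccos(p₁·p₂) ≈ 0.994 rad (57.0°).
Interpolate at f = 1/2 with slerp weights a = sin((1−f)δ)/sin δ ≈ 0.569, b = sin(fδ)/sin δ ≈ 0.569.
p = a·p₁ + b·p₂ ≈ (0.253, 0.140, 0.957); φ = arcsin(p_z) ≈ 73.19°, λ = atan2(p_y, p_x) ≈ 29.00°.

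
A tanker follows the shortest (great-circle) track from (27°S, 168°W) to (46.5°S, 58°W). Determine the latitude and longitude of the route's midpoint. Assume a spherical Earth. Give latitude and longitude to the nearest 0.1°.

≈ (52.0°S, 123.4°W)

From cos δ = sin φ₁ sin φ₂ + cos φ₁ cos φ₂ cos Δλ, the central angle is δ ≈ 1.451 rad (83.1°).
Interpolate at f = 1/2 with slerp weights a = sin((1−f)δ)/sin δ ≈ 0.668, b = sin(fδ)/sin δ ≈ 0.668.
p = a·p₁ + b·p₂ ≈ (-0.339, -0.514, -0.788); φ = arcsin(p_z) ≈ -52.01°, λ = atan2(p_y, p_x) ≈ -123.38°.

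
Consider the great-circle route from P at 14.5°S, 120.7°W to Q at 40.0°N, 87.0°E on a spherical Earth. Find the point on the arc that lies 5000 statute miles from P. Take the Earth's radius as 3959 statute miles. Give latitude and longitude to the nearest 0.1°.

≈ 40.5°N, 171.5°W

Convert each endpoint to a unit vector on the sphere (x = cos φ cos λ, y = cos φ sin λ, z = sin φ).
The central angle between the endpoints is δ = arccos(p₁·p₂) ≈ 2.528 rad (144.8°). The total great-circle distance is δ·R ≈ 2.528 × 3959 ≈ 10008 mi, so the target fraction is f = 5000/10008 ≈ 0.500.
Interpolate at f ≈ 0.500 with slerp weights a = sin((1−f)δ)/sin δ ≈ 1.656, b = sin(fδ)/sin δ ≈ 1.655.
p = a·p₁ + b·p₂ ≈ (-0.752, -0.113, 0.649); φ = arcsin(p_z) ≈ 40.48°, λ = atan2(p_y, p_x) ≈ -171.49°.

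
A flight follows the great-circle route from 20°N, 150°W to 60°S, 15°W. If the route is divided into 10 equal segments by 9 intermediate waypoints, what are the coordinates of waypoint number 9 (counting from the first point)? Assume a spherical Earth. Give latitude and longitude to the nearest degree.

Write both endpoints as unit vectors p₁, p₂ with components (cos φ cos λ, cos φ sin λ, sin φ).
The central angle between the endpoints is δ = arccos(p₁·p₂) ≈ 2.250 rad (128.9°).
Interpolate at f = 9/10 with slerp weights a = sin((1−f)δ)/sin δ ≈ 0.287, b = sin(fδ)/sin δ ≈ 1.155.
p = a·p₁ + b·p₂ ≈ (0.324, -0.284, -0.902); φ = arcsin(p_z) ≈ -64.45°, λ = atan2(p_y, p_x) ≈ -41.23°.

≈ 64°S, 41°W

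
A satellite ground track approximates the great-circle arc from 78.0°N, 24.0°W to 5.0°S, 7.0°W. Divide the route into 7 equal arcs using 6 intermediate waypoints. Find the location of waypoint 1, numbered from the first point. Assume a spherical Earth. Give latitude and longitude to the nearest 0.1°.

The haversine formula gives a central angle δ ≈ 1.458 rad (83.5°) between the endpoints.
Interpolate at f = 1/7 with slerp weights a = sin((1−f)δ)/sin δ ≈ 0.955, b = sin(fδ)/sin δ ≈ 0.208.
p = a·p₁ + b·p₂ ≈ (0.387, -0.106, 0.916); φ = arcsin(p_z) ≈ 66.34°, λ = atan2(p_y, p_x) ≈ -15.32°.

≈ 66.3°N, 15.3°W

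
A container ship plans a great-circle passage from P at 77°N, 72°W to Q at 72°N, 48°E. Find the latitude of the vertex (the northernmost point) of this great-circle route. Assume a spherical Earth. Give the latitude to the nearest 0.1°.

≈ 82.3°N

The great circle lies in the plane with unit normal n̂ = (p₁ × p₂)/|p₁ × p₂|.
Here n̂_z ≈ +0.133; the vertex latitude is φ_max = arccos|n̂_z| ≈ 82.3°.
Check via Clairaut: cos φ_max = |cos φ₁| · sin C = cos(77.0°)·sin(36.3°) ≈ 0.133, again giving ≈ 82.3°.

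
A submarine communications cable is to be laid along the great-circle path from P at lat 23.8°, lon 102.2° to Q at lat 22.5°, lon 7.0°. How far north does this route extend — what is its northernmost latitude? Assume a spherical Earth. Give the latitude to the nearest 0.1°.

The great circle lies in the plane with unit normal n̂ = (p₁ × p₂)/|p₁ × p₂|.
Here n̂_z ≈ -0.844; the vertex latitude is φ_max = arccos|n̂_z| ≈ 32.4°.
Check via Clairaut: cos φ_max = |cos φ₁| · sin C = cos(23.8°)·sin(67.4°) ≈ 0.844, again giving ≈ 32.4°.

≈ 32.4°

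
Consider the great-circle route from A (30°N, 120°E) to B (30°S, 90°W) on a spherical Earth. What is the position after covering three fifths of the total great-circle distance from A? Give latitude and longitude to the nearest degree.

≈ (8°S, 152°W)

Convert each endpoint to a unit vector on the sphere (x = cos φ cos λ, y = cos φ sin λ, z = sin φ).
The central angle between the endpoints is δ = arccos(p₁·p₂) ≈ 2.689 rad (154.1°).
Interpolate at f = 3/5 with slerp weights a = sin((1−f)δ)/sin δ ≈ 2.014, b = sin(fδ)/sin δ ≈ 2.287.
p = a·p₁ + b·p₂ ≈ (-0.872, -0.470, -0.136); φ = arcsin(p_z) ≈ -7.84°, λ = atan2(p_y, p_x) ≈ -151.69°.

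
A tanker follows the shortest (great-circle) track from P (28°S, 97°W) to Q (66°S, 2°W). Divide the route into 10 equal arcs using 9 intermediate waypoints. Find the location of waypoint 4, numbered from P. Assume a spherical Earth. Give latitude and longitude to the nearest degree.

Write both endpoints as unit vectors p₁, p₂ with components (cos φ cos λ, cos φ sin λ, sin φ).
The central angle between the endpoints is δ = arccos(p₁·p₂) ≈ 1.162 rad (66.6°).
Interpolate at f = 4/10 with slerp weights a = sin((1−f)δ)/sin δ ≈ 0.700, b = sin(fδ)/sin δ ≈ 0.488.
p = a·p₁ + b·p₂ ≈ (0.123, -0.620, -0.775); φ = arcsin(p_z) ≈ -50.78°, λ = atan2(p_y, p_x) ≈ -78.76°.

≈ (51°S, 79°W)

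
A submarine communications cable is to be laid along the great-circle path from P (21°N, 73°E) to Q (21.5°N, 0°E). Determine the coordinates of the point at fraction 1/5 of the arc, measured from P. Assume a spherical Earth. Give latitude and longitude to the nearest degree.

≈ (24°N, 59°E)

Write both endpoints as unit vectors p₁, p₂ with components (cos φ cos λ, cos φ sin λ, sin φ).
The central angle between the endpoints is δ = arccos(p₁·p₂) ≈ 1.175 rad (67.3°).
Interpolate at f = 1/5 with slerp weights a = sin((1−f)δ)/sin δ ≈ 0.875, b = sin(fδ)/sin δ ≈ 0.252.
p = a·p₁ + b·p₂ ≈ (0.474, 0.781, 0.406); φ = arcsin(p_z) ≈ 23.96°, λ = atan2(p_y, p_x) ≈ 58.77°.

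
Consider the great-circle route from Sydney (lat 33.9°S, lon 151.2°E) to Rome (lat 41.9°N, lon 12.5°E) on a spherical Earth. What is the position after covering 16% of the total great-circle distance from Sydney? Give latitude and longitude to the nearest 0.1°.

Write both endpoints as unit vectors p₁, p₂ with components (cos φ cos λ, cos φ sin λ, sin φ).
The central angle between the endpoints is δ = arccos(p₁·p₂) ≈ 2.562 rad (146.8°).
Interpolate at f = 0.16 with slerp weights a = sin((1−f)δ)/sin δ ≈ 1.526, b = sin(fδ)/sin δ ≈ 0.727.
p = a·p₁ + b·p₂ ≈ (-0.581, 0.727, -0.365); φ = arcsin(p_z) ≈ -21.42°, λ = atan2(p_y, p_x) ≈ 128.63°.

≈ lat 21.4°S, lon 128.6°E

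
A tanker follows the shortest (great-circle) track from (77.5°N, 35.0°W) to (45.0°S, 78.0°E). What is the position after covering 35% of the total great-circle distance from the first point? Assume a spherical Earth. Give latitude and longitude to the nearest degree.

≈ (42°N, 54°E)

Convert each endpoint to a unit vector on the sphere (x = cos φ cos λ, y = cos φ sin λ, z = sin φ).
The central angle between the endpoints is δ = arccos(p₁·p₂) ≈ 2.419 rad (138.6°).
Interpolate at f = 0.35 with slerp weights a = sin((1−f)δ)/sin δ ≈ 1.512, b = sin(fδ)/sin δ ≈ 1.133.
p = a·p₁ + b·p₂ ≈ (0.435, 0.596, 0.675); φ = arcsin(p_z) ≈ 42.48°, λ = atan2(p_y, p_x) ≈ 53.89°.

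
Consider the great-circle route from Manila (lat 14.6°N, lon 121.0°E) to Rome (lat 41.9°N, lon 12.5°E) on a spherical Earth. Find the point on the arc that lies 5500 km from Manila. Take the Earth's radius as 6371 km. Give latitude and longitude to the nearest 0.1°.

≈ lat 43.1°N, lon 73.6°E

Write both endpoints as unit vectors p₁, p₂ with components (cos φ cos λ, cos φ sin λ, sin φ).
The central angle between the endpoints is δ = arccos(p₁·p₂) ≈ 1.631 rad (93.5°). The total great-circle distance is δ·R ≈ 1.631 × 6371 ≈ 10391 km, so the target fraction is f = 5500/10391 ≈ 0.529.
Interpolate at f ≈ 0.529 with slerp weights a = sin((1−f)δ)/sin δ ≈ 0.696, b = sin(fδ)/sin δ ≈ 0.761.
p = a·p₁ + b·p₂ ≈ (0.206, 0.700, 0.684); φ = arcsin(p_z) ≈ 43.15°, λ = atan2(p_y, p_x) ≈ 73.56°.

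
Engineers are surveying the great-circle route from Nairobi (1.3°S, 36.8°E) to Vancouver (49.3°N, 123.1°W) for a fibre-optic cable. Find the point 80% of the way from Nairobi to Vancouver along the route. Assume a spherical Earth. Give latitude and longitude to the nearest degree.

≈ 70°N, 90°W

The haversine formula gives a central angle δ ≈ 2.252 rad (129.0°) between the endpoints.
Interpolate at f = 0.80 with slerp weights a = sin((1−f)δ)/sin δ ≈ 0.560, b = sin(fδ)/sin δ ≈ 1.253.
p = a·p₁ + b·p₂ ≈ (0.002, -0.349, 0.937); φ = arcsin(p_z) ≈ 69.58°, λ = atan2(p_y, p_x) ≈ -89.63°.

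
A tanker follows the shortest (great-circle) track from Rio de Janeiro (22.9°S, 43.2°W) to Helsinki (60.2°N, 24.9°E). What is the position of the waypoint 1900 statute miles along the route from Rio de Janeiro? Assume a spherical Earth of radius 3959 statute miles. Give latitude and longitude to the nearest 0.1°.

≈ (1.8°N, 30.7°W)

The haversine formula gives a central angle δ ≈ 1.738 rad (99.6°) between the endpoints. The total great-circle distance is δ·R ≈ 1.738 × 3959 ≈ 6883 mi, so the target fraction is f = 1900/6883 ≈ 0.276.
Interpolate at f ≈ 0.276 with slerp weights a = sin((1−f)δ)/sin δ ≈ 0.965, b = sin(fδ)/sin δ ≈ 0.468.
p = a·p₁ + b·p₂ ≈ (0.859, -0.511, 0.031); φ = arcsin(p_z) ≈ 1.76°, λ = atan2(p_y, p_x) ≈ -30.72°.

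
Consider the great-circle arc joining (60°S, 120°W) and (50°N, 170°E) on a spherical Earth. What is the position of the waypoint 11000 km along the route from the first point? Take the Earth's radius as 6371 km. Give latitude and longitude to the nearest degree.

≈ (28°N, 174°W)

Convert each endpoint to a unit vector on the sphere (x = cos φ cos λ, y = cos φ sin λ, z = sin φ).
The central angle between the endpoints is δ = arccos(p₁·p₂) ≈ 2.157 rad (123.6°). The total great-circle distance is δ·R ≈ 2.157 × 6371 ≈ 13744 km, so the target fraction is f = 11000/13744 ≈ 0.800.
Interpolate at f ≈ 0.800 with slerp weights a = sin((1−f)δ)/sin δ ≈ 0.501, b = sin(fδ)/sin δ ≈ 1.186.
p = a·p₁ + b·p₂ ≈ (-0.876, -0.085, 0.474); φ = arcsin(p_z) ≈ 28.32°, λ = atan2(p_y, p_x) ≈ -174.48°.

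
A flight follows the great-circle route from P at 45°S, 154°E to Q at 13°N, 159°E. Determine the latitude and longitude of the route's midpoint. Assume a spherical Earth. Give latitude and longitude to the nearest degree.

Write both endpoints as unit vectors p₁, p₂ with components (cos φ cos λ, cos φ sin λ, sin φ).
The central angle between the endpoints is δ = arccos(p₁·p₂) ≈ 1.015 rad (58.2°).
Interpolate at f = 1/2 with slerp weights a = sin((1−f)δ)/sin δ ≈ 0.572, b = sin(fδ)/sin δ ≈ 0.572.
p = a·p₁ + b·p₂ ≈ (-0.884, 0.377, -0.276); φ = arcsin(p_z) ≈ -16.01°, λ = atan2(p_y, p_x) ≈ 156.90°.

≈ 16°S, 157°E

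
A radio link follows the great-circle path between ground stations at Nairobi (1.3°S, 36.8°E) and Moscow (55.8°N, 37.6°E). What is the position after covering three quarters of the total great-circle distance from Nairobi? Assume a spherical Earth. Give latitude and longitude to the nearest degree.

≈ 42°N, 37°E

Write both endpoints as unit vectors p₁, p₂ with components (cos φ cos λ, cos φ sin λ, sin φ).
The central angle between the endpoints is δ = arccos(p₁·p₂) ≈ 0.997 rad (57.1°).
Interpolate at f = 3/4 with slerp weights a = sin((1−f)δ)/sin δ ≈ 0.294, b = sin(fδ)/sin δ ≈ 0.810.
p = a·p₁ + b·p₂ ≈ (0.596, 0.454, 0.663); φ = arcsin(p_z) ≈ 41.53°, λ = atan2(p_y, p_x) ≈ 37.29°.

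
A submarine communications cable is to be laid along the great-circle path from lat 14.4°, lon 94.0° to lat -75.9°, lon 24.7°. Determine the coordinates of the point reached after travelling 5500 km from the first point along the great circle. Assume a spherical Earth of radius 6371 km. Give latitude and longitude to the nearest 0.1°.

Write both endpoints as unit vectors p₁, p₂ with components (cos φ cos λ, cos φ sin λ, sin φ).
The central angle between the endpoints is δ = arccos(p₁·p₂) ≈ 1.729 rad (99.1°). The total great-circle distance is δ·R ≈ 1.729 × 6371 ≈ 11017 km, so the target fraction is f = 5500/11017 ≈ 0.499.
Interpolate at f ≈ 0.499 with slerp weights a = sin((1−f)δ)/sin δ ≈ 0.771, b = sin(fδ)/sin δ ≈ 0.770.
p = a·p₁ + b·p₂ ≈ (0.118, 0.824, -0.555); φ = arcsin(p_z) ≈ -33.68°, λ = atan2(p_y, p_x) ≈ 81.83°.

≈ lat -33.7°, lon 81.8°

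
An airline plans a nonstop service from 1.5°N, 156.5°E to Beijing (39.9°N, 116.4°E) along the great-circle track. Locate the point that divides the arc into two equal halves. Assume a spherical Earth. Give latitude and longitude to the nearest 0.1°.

≈ 21.9°N, 139.2°E

Write both endpoints as unit vectors p₁, p₂ with components (cos φ cos λ, cos φ sin λ, sin φ).
The central angle between the endpoints is δ = arccos(p₁·p₂) ≈ 0.923 rad (52.9°).
Interpolate at f = 1/2 with slerp weights a = sin((1−f)δ)/sin δ ≈ 0.558, b = sin(fδ)/sin δ ≈ 0.558.
p = a·p₁ + b·p₂ ≈ (-0.702, 0.606, 0.373); φ = arcsin(p_z) ≈ 21.89°, λ = atan2(p_y, p_x) ≈ 139.20°.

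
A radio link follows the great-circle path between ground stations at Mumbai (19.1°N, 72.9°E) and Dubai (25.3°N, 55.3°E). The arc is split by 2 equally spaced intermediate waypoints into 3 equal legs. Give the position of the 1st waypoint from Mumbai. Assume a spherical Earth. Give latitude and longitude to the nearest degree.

≈ 21°N, 67°E

Write both endpoints as unit vectors p₁, p₂ with components (cos φ cos λ, cos φ sin λ, sin φ).
The central angle between the endpoints is δ = arccos(p₁·p₂) ≈ 0.304 rad (17.4°).
Interpolate at f = 1/3 with slerp weights a = sin((1−f)δ)/sin δ ≈ 0.672, b = sin(fδ)/sin δ ≈ 0.338.
p = a·p₁ + b·p₂ ≈ (0.361, 0.859, 0.364); φ = arcsin(p_z) ≈ 21.37°, λ = atan2(p_y, p_x) ≈ 67.21°.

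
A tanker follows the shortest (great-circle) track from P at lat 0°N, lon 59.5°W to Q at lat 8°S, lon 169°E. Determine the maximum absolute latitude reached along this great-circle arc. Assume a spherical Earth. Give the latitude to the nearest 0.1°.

≈ 10.6°S

The great circle lies in the plane with unit normal n̂ = (p₁ × p₂)/|p₁ × p₂|.
Here n̂_z ≈ -0.983; the vertex latitude is φ_max = arccos|n̂_z| ≈ 10.6°.
Check via Clairaut: cos φ_max = |cos φ₁| · sin C = cos(0.0°)·sin(100.6°) ≈ 0.983, again giving ≈ 10.6°.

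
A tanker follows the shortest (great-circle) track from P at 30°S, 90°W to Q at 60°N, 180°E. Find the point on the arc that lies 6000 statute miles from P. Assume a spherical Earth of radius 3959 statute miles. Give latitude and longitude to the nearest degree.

The haversine formula gives a central angle δ ≈ 2.019 rad (115.7°) between the endpoints. The total great-circle distance is δ·R ≈ 2.019 × 3959 ≈ 7992 mi, so the target fraction is f = 6000/7992 ≈ 0.751.
Interpolate at f ≈ 0.751 with slerp weights a = sin((1−f)δ)/sin δ ≈ 0.535, b = sin(fδ)/sin δ ≈ 1.108.
p = a·p₁ + b·p₂ ≈ (-0.554, -0.463, 0.692); φ = arcsin(p_z) ≈ 43.78°, λ = atan2(p_y, p_x) ≈ -140.09°.

≈ 44°N, 140°W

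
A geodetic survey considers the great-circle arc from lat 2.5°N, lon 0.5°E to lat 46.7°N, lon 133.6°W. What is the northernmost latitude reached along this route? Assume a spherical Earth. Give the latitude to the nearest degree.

The great circle lies in the plane with unit normal n̂ = (p₁ × p₂)/|p₁ × p₂|.
Here n̂_z ≈ -0.549; the vertex latitude is φ_max = arccos|n̂_z| ≈ 56.7°.
Check via Clairaut: cos φ_max = |cos φ₁| · sin C = cos(2.5°)·sin(33.4°) ≈ 0.549, again giving ≈ 56.7°.

≈ 57°N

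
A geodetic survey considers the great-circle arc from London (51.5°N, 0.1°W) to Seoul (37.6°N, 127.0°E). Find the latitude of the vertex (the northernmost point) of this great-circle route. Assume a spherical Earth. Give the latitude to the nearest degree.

The great circle lies in the plane with unit normal n̂ = (p₁ × p₂)/|p₁ × p₂|.
Here n̂_z ≈ +0.400; the vertex latitude is φ_max = arccos|n̂_z| ≈ 66.4°.
Check via Clairaut: cos φ_max = |cos φ₁| · sin C = cos(51.5°)·sin(40.0°) ≈ 0.400, again giving ≈ 66.4°.

≈ 66°N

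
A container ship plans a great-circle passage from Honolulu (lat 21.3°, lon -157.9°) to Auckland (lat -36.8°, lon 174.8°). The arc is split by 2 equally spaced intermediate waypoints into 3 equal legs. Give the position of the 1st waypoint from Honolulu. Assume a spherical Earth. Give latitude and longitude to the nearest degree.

≈ lat 2°, lon -166°

Convert each endpoint to a unit vector on the sphere (x = cos φ cos λ, y = cos φ sin λ, z = sin φ).
The central angle between the endpoints is δ = arccos(p₁·p₂) ≈ 1.109 rad (63.6°).
Interpolate at f = 1/3 with slerp weights a = sin((1−f)δ)/sin δ ≈ 0.753, b = sin(fδ)/sin δ ≈ 0.404.
p = a·p₁ + b·p₂ ≈ (-0.972, -0.235, 0.032); φ = arcsin(p_z) ≈ 1.81°, λ = atan2(p_y, p_x) ≈ -166.43°.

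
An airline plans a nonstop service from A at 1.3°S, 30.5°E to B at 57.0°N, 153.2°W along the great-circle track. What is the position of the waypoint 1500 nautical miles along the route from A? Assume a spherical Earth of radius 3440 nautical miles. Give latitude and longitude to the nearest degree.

≈ 24°N, 32°E

From cos δ = sin φ₁ sin φ₂ + cos φ₁ cos φ₂ cos Δλ, the central angle is δ ≈ 2.168 rad (124.2°). The total great-circle distance is δ·R ≈ 2.168 × 3440 ≈ 7458 nmi, so the target fraction is f = 1500/7458 ≈ 0.201.
Interpolate at f ≈ 0.201 with slerp weights a = sin((1−f)δ)/sin δ ≈ 1.194, b = sin(fδ)/sin δ ≈ 0.511.
p = a·p₁ + b·p₂ ≈ (0.780, 0.480, 0.401); φ = arcsin(p_z) ≈ 23.66°, λ = atan2(p_y, p_x) ≈ 31.62°.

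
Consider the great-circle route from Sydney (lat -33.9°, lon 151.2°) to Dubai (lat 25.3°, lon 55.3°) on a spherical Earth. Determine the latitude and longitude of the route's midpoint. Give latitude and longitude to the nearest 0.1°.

The haversine formula gives a central angle δ ≈ 1.892 rad (108.4°) between the endpoints.
Interpolate at f = 1/2 with slerp weights a = sin((1−f)δ)/sin δ ≈ 0.855, b = sin(fδ)/sin δ ≈ 0.855.
p = a·p₁ + b·p₂ ≈ (-0.182, 0.977, -0.111); φ = arcsin(p_z) ≈ -6.40°, λ = atan2(p_y, p_x) ≈ 100.54°.

≈ lat -6.4°, lon 100.5°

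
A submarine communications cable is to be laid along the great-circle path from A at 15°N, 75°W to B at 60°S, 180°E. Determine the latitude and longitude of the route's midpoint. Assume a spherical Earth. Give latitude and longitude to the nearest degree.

≈ 32°S, 105°W

Write both endpoints as unit vectors p₁, p₂ with components (cos φ cos λ, cos φ sin λ, sin φ).
The central angle between the endpoints is δ = arccos(p₁·p₂) ≈ 1.927 rad (110.4°).
Interpolate at f = 1/2 with slerp weights a = sin((1−f)δ)/sin δ ≈ 0.876, b = sin(fδ)/sin δ ≈ 0.876.
p = a·p₁ + b·p₂ ≈ (-0.219, -0.818, -0.532); φ = arcsin(p_z) ≈ -32.15°, λ = atan2(p_y, p_x) ≈ -105.00°.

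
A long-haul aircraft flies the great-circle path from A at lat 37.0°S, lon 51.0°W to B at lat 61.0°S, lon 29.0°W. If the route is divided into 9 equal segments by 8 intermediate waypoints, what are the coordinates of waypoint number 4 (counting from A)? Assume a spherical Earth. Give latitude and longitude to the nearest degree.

From cos δ = sin φ₁ sin φ₂ + cos φ₁ cos φ₂ cos Δλ, the central angle is δ ≈ 0.484 rad (27.7°).
Interpolate at f = 4/9 with slerp weights a = sin((1−f)δ)/sin δ ≈ 0.571, b = sin(fδ)/sin δ ≈ 0.459.
p = a·p₁ + b·p₂ ≈ (0.481, -0.462, -0.745); φ = arcsin(p_z) ≈ -48.14°, λ = atan2(p_y, p_x) ≈ -43.83°.

≈ lat 48°S, lon 44°W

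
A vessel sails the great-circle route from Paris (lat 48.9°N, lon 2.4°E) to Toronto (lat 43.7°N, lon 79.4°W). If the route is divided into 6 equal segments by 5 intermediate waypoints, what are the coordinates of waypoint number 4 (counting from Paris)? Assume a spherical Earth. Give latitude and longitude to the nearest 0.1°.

≈ lat 52.2°N, lon 55.5°W

The haversine formula gives a central angle δ ≈ 0.942 rad (54.0°) between the endpoints.
Interpolate at f = 4/6 with slerp weights a = sin((1−f)δ)/sin δ ≈ 0.382, b = sin(fδ)/sin δ ≈ 0.726.
p = a·p₁ + b·p₂ ≈ (0.347, -0.506, 0.790); φ = arcsin(p_z) ≈ 52.15°, λ = atan2(p_y, p_x) ≈ -55.51°.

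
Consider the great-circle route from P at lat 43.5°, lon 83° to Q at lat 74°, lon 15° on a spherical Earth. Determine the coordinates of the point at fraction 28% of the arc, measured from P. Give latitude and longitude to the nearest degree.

≈ lat 54°, lon 75°

Write both endpoints as unit vectors p₁, p₂ with components (cos φ cos λ, cos φ sin λ, sin φ).
The central angle between the endpoints is δ = arccos(p₁·p₂) ≈ 0.743 rad (42.6°).
Interpolate at f = 0.28 with slerp weights a = sin((1−f)δ)/sin δ ≈ 0.754, b = sin(fδ)/sin δ ≈ 0.305.
p = a·p₁ + b·p₂ ≈ (0.148, 0.564, 0.812); φ = arcsin(p_z) ≈ 54.31°, λ = atan2(p_y, p_x) ≈ 75.31°.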